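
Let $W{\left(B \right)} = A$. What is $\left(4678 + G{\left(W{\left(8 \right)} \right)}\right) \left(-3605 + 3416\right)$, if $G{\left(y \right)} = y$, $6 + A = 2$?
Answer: $-883386$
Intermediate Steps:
$A = -4$ ($A = -6 + 2 = -4$)
$W{\left(B \right)} = -4$
$\left(4678 + G{\left(W{\left(8 \right)} \right)}\right) \left(-3605 + 3416\right) = \left(4678 - 4\right) \left(-3605 + 3416\right) = 4674 \left(-189\right) = -883386$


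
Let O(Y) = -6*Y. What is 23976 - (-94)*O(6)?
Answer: 20592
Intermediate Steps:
23976 - (-94)*O(6) = 23976 - (-94)*(-6*6) = 23976 - (-94)*(-36) = 23976 - 1*3384 = 23976 - 3384 = 20592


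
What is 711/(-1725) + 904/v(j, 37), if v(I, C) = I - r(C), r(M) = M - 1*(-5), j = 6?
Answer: -132083/5175 ≈ -25.523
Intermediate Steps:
r(M) = 5 + M (r(M) = M + 5 = 5 + M)
v(I, C) = -5 + I - C (v(I, C) = I - (5 + C) = I + (-5 - C) = -5 + I - C)
711/(-1725) + 904/v(j, 37) = 711/(-1725) + 904/(-5 + 6 - 1*37) = 711*(-1/1725) + 904/(-5 + 6 - 37) = -237/575 + 904/(-36) = -237/575 + 904*(-1/36) = -237/575 - 226/9 = -132083/5175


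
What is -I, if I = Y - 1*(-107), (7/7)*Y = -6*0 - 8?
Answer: -99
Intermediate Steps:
Y = -8 (Y = -6*0 - 8 = 0 - 8 = -8)
I = 99 (I = -8 - 1*(-107) = -8 + 107 = 99)
-I = -1*99 = -99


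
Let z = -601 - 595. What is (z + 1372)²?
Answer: 30976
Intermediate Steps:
z = -1196
(z + 1372)² = (-1196 + 1372)² = 176² = 30976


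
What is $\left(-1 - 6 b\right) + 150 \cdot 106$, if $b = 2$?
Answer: $15887$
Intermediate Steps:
$\left(-1 - 6 b\right) + 150 \cdot 106 = \left(-1 - 12\right) + 150 \cdot 106 = \left(-1 - 12\right) + 15900 = -13 + 15900 = 15887$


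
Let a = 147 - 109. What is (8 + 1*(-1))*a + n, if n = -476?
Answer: -210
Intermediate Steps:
a = 38
(8 + 1*(-1))*a + n = (8 + 1*(-1))*38 - 476 = (8 - 1)*38 - 476 = 7*38 - 476 = 266 - 476 = -210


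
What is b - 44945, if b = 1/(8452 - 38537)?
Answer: -1352170326/30085 ≈ -44945.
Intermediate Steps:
b = -1/30085 (b = 1/(-30085) = -1/30085 ≈ -3.3239e-5)
b - 44945 = -1/30085 - 44945 = -1352170326/30085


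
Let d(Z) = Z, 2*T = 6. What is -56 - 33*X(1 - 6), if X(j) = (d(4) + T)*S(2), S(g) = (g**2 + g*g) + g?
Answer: -2366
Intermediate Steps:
T = 3 (T = (1/2)*6 = 3)
S(g) = g + 2*g**2 (S(g) = (g**2 + g**2) + g = 2*g**2 + g = g + 2*g**2)
X(j) = 70 (X(j) = (4 + 3)*(2*(1 + 2*2)) = 7*(2*(1 + 4)) = 7*(2*5) = 7*10 = 70)
-56 - 33*X(1 - 6) = -56 - 33*70 = -56 - 2310 = -2366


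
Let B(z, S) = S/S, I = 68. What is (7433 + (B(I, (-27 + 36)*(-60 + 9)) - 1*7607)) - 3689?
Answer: -3862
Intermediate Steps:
B(z, S) = 1
(7433 + (B(I, (-27 + 36)*(-60 + 9)) - 1*7607)) - 3689 = (7433 + (1 - 1*7607)) - 3689 = (7433 + (1 - 7607)) - 3689 = (7433 - 7606) - 3689 = -173 - 3689 = -3862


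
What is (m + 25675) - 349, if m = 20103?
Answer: 45429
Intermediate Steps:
(m + 25675) - 349 = (20103 + 25675) - 349 = 45778 - 349 = 45429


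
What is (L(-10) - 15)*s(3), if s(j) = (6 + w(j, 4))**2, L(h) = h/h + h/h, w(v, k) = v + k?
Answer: -2197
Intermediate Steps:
w(v, k) = k + v
L(h) = 2 (L(h) = 1 + 1 = 2)
s(j) = (10 + j)**2 (s(j) = (6 + (4 + j))**2 = (10 + j)**2)
(L(-10) - 15)*s(3) = (2 - 15)*(10 + 3)**2 = -13*13**2 = -13*169 = -2197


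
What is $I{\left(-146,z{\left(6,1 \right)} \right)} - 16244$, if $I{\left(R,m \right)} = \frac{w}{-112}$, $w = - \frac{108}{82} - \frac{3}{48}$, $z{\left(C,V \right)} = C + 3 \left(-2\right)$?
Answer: $- \frac{1193478263}{73472} \approx -16244.0$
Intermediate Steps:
$z{\left(C,V \right)} = -6 + C$ ($z{\left(C,V \right)} = C - 6 = -6 + C$)
$w = - \frac{905}{656}$ ($w = \left(-108\right) \frac{1}{82} - \frac{1}{16} = - \frac{54}{41} - \frac{1}{16} = - \frac{905}{656} \approx -1.3796$)
$I{\left(R,m \right)} = \frac{905}{73472}$ ($I{\left(R,m \right)} = - \frac{905}{656 \left(-112\right)} = \left(- \frac{905}{656}\right) \left(- \frac{1}{112}\right) = \frac{905}{73472}$)
$I{\left(-146,z{\left(6,1 \right)} \right)} - 16244 = \frac{905}{73472} - 16244 = - \frac{1193478263}{73472}$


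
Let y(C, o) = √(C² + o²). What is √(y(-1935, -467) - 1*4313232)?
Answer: √(-4313232 + √3962314) ≈ 2076.4*I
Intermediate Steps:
√(y(-1935, -467) - 1*4313232) = √(√((-1935)² + (-467)²) - 1*4313232) = √(√(3744225 + 218089) - 4313232) = √(√3962314 - 4313232) = √(-4313232 + √3962314)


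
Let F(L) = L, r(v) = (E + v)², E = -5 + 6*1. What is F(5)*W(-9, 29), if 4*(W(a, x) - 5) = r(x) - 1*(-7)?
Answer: 4635/4 ≈ 1158.8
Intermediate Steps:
E = 1 (E = -5 + 6 = 1)
r(v) = (1 + v)²
W(a, x) = 27/4 + (1 + x)²/4 (W(a, x) = 5 + ((1 + x)² - 1*(-7))/4 = 5 + ((1 + x)² + 7)/4 = 5 + (7 + (1 + x)²)/4 = 5 + (7/4 + (1 + x)²/4) = 27/4 + (1 + x)²/4)
F(5)*W(-9, 29) = 5*(27/4 + (1 + 29)²/4) = 5*(27/4 + (¼)*30²) = 5*(27/4 + (¼)*900) = 5*(27/4 + 225) = 5*(927/4) = 4635/4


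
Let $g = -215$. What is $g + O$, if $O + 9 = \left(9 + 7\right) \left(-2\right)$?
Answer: $-256$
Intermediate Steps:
$O = -41$ ($O = -9 + \left(9 + 7\right) \left(-2\right) = -9 + 16 \left(-2\right) = -9 - 32 = -41$)
$g + O = -215 - 41 = -256$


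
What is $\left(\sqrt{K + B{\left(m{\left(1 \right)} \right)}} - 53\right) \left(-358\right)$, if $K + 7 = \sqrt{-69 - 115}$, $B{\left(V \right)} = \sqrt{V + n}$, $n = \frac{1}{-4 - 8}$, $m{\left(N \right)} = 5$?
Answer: $18974 - \frac{179 \sqrt{-252 + 6 \sqrt{177} + 72 i \sqrt{46}}}{3} \approx 18190.0 - 1108.2 i$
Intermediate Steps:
$n = - \frac{1}{12}$ ($n = \frac{1}{-12} = - \frac{1}{12} \approx -0.083333$)
$B{\left(V \right)} = \sqrt{- \frac{1}{12} + V}$ ($B{\left(V \right)} = \sqrt{V - \frac{1}{12}} = \sqrt{- \frac{1}{12} + V}$)
$K = -7 + 2 i \sqrt{46}$ ($K = -7 + \sqrt{-69 - 115} = -7 + \sqrt{-184} = -7 + 2 i \sqrt{46} \approx -7.0 + 13.565 i$)
$\left(\sqrt{K + B{\left(m{\left(1 \right)} \right)}} - 53\right) \left(-358\right) = \left(\sqrt{\left(-7 + 2 i \sqrt{46}\right) + \frac{\sqrt{-3 + 36 \cdot 5}}{6}} - 53\right) \left(-358\right) = \left(\sqrt{\left(-7 + 2 i \sqrt{46}\right) + \frac{\sqrt{-3 + 180}}{6}} - 53\right) \left(-358\right) = \left(\sqrt{\left(-7 + 2 i \sqrt{46}\right) + \frac{\sqrt{177}}{6}} - 53\right) \left(-358\right) = \left(\sqrt{-7 + \frac{\sqrt{177}}{6} + 2 i \sqrt{46}} - 53\right) \left(-358\right) = \left(-53 + \sqrt{-7 + \frac{\sqrt{177}}{6} + 2 i \sqrt{46}}\right) \left(-358\right) = 18974 - 358 \sqrt{-7 + \frac{\sqrt{177}}{6} + 2 i \sqrt{46}}$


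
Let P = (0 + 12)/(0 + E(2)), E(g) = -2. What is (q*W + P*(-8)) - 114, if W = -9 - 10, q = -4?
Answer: 10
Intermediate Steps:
P = -6 (P = (0 + 12)/(0 - 2) = 12/(-2) = 12*(-½) = -6)
W = -19
(q*W + P*(-8)) - 114 = (-4*(-19) - 6*(-8)) - 114 = (76 + 48) - 114 = 124 - 114 = 10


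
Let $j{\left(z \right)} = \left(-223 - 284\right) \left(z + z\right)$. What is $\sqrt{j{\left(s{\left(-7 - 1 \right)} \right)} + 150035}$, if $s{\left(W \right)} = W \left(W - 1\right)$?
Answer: $\sqrt{77027} \approx 277.54$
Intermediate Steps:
$s{\left(W \right)} = W \left(-1 + W\right)$
$j{\left(z \right)} = - 1014 z$ ($j{\left(z \right)} = - 507 \cdot 2 z = - 1014 z$)
$\sqrt{j{\left(s{\left(-7 - 1 \right)} \right)} + 150035} = \sqrt{- 1014 \left(-7 - 1\right) \left(-1 - 8\right) + 150035} = \sqrt{- 1014 \left(- 8 \left(-1 - 8\right)\right) + 150035} = \sqrt{- 1014 \left(\left(-8\right) \left(-9\right)\right) + 150035} = \sqrt{\left(-1014\right) 72 + 150035} = \sqrt{-73008 + 150035} = \sqrt{77027}$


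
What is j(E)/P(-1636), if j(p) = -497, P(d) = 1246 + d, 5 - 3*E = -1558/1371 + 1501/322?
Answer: 497/390 ≈ 1.2744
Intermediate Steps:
E = 651115/1324386 (E = 5/3 - (-1558/1371 + 1501/322)/3 = 5/3 - 1/3*1556195/441462 = 5/3 - 1556195/1324386 = 651115/1324386 ≈ 0.49164)
j(E)/P(-1636) = -497/(1246 - 1636) = -497/(-390) = -497*(-1/390) = 497/390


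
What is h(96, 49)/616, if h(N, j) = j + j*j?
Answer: 175/44 ≈ 3.9773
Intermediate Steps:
h(N, j) = j + j**2
h(96, 49)/616 = (49*(1 + 49))/616 = (49*50)*(1/616) = 2450*(1/616) = 175/44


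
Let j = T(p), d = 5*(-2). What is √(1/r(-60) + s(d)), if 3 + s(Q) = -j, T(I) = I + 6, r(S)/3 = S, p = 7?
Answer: I*√14405/30 ≈ 4.0007*I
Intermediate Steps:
r(S) = 3*S
d = -10
T(I) = 6 + I
j = 13 (j = 6 + 7 = 13)
s(Q) = -16 (s(Q) = -3 - 1*13 = -3 - 13 = -16)
√(1/r(-60) + s(d)) = √(1/(3*(-60)) - 16) = √(1/(-180) - 16) = √(-1/180 - 16) = √(-2881/180) = I*√14405/30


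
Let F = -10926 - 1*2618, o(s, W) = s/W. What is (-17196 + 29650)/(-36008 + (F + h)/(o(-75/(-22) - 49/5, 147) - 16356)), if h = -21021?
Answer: -1646899667621/4761368464867 ≈ -0.34589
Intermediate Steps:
F = -13544 (F = -10926 - 2618 = -13544)
(-17196 + 29650)/(-36008 + (F + h)/(o(-75/(-22) - 49/5, 147) - 16356)) = (-17196 + 29650)/(-36008 + (-13544 - 21021)/((-75/(-22) - 49/5)/147 - 16356)) = 12454/(-36008 - 34565/((-75*(-1/22) - 49*1/5)*(1/147) - 16356)) = 12454/(-36008 - 34565/((75/22 - 49/5)*(1/147) - 16356)) = 12454/(-36008 - 34565/(-703/110*1/147 - 16356)) = 12454/(-36008 - 34565/(-703/16170 - 16356)) = 12454/(-36008 - 34565/(-264477223/16170)) = 12454/(-36008 - 34565*(-16170/264477223)) = 12454/(-36008 + 558916050/264477223) = 12454/(-9522736929734/264477223) = 12454*(-264477223/9522736929734) = -1646899667621/4761368464867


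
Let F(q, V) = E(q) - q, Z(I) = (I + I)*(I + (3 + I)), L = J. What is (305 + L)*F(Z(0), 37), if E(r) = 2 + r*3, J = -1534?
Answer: -2458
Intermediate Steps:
E(r) = 2 + 3*r
L = -1534
Z(I) = 2*I*(3 + 2*I) (Z(I) = (2*I)*(3 + 2*I) = 2*I*(3 + 2*I))
F(q, V) = 2 + 2*q (F(q, V) = (2 + 3*q) - q = 2 + 2*q)
(305 + L)*F(Z(0), 37) = (305 - 1534)*(2 + 2*(2*0*(3 + 2*0))) = -1229*(2 + 2*(2*0*(3 + 0))) = -1229*(2 + 2*(2*0*3)) = -1229*(2 + 2*0) = -1229*(2 + 0) = -1229*2 = -2458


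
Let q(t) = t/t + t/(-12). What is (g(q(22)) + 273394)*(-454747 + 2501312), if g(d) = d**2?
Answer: 20142720462085/36 ≈ 5.5952e+11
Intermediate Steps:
q(t) = 1 - t/12 (q(t) = 1 + t*(-1/12) = 1 - t/12)
(g(q(22)) + 273394)*(-454747 + 2501312) = ((1 - 1/12*22)**2 + 273394)*(-454747 + 2501312) = ((1 - 11/6)**2 + 273394)*2046565 = ((-5/6)**2 + 273394)*2046565 = (25/36 + 273394)*2046565 = (9842209/36)*2046565 = 20142720462085/36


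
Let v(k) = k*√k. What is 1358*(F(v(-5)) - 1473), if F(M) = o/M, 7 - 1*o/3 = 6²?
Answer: -2000334 - 118146*I*√5/25 ≈ -2.0003e+6 - 10567.0*I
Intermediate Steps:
o = -87 (o = 21 - 3*6² = 21 - 3*36 = 21 - 108 = -87)
v(k) = k^(3/2)
F(M) = -87/M
1358*(F(v(-5)) - 1473) = 1358*(-87*I*√5/25 - 1473) = 1358*(-1473 - 87*I*√5/25) = -2000334 - 118146*I*√5/25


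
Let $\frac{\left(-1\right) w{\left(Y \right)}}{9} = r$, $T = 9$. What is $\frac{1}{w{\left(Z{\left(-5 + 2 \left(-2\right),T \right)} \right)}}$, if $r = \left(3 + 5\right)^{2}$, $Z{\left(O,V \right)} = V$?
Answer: $- \frac{1}{576} \approx -0.0017361$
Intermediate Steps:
$r = 64$ ($r = 8^{2} = 64$)
$w{\left(Y \right)} = -576$ ($w{\left(Y \right)} = \left(-9\right) 64 = -576$)
$\frac{1}{w{\left(Z{\left(-5 + 2 \left(-2\right),T \right)} \right)}} = \frac{1}{-576} = - \frac{1}{576}$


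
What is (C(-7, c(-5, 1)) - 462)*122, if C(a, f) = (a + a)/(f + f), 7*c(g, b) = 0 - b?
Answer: -50386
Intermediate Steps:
c(g, b) = -b/7 (c(g, b) = (0 - b)/7 = (-b)/7 = -b/7)
C(a, f) = a/f (C(a, f) = (2*a)/((2*f)) = (2*a)*(1/(2*f)) = a/f)
(C(-7, c(-5, 1)) - 462)*122 = (-7/((-⅐*1)) - 462)*122 = (-7/(-⅐) - 462)*122 = (-7*(-7) - 462)*122 = (49 - 462)*122 = -413*122 = -50386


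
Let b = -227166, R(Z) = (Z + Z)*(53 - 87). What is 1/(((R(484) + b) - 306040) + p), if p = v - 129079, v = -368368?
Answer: -1/1063565 ≈ -9.4023e-7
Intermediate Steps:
R(Z) = -68*Z (R(Z) = (2*Z)*(-34) = -68*Z)
p = -497447 (p = -368368 - 129079 = -497447)
1/(((R(484) + b) - 306040) + p) = 1/(((-68*484 - 227166) - 306040) - 497447) = 1/(((-32912 - 227166) - 306040) - 497447) = 1/((-260078 - 306040) - 497447) = 1/(-566118 - 497447) = 1/(-1063565) = -1/1063565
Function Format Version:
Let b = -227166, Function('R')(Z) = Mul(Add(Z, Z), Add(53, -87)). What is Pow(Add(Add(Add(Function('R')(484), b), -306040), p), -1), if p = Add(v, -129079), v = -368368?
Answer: Rational(-1, 1063565) ≈ -9.4023e-7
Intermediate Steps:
Function('R')(Z) = Mul(-68, Z) (Function('R')(Z) = Mul(Mul(2, Z), -34) = Mul(-68, Z))
p = -497447 (p = Add(-368368, -129079) = -497447)
Pow(Add(Add(Add(Function('R')(484), b), -306040), p), -1) = Pow(Add(Add(Add(Mul(-68, 484), -227166), -306040), -497447), -1) = Pow(Add(Add(Add(-32912, -227166), -306040), -497447), -1) = Pow(Add(Add(-260078, -306040), -497447), -1) = Pow(Add(-566118, -497447), -1) = Pow(-1063565, -1) = Rational(-1, 1063565)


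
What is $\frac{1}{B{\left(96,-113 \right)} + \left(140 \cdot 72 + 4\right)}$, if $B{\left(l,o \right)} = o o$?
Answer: $\frac{1}{22853} \approx 4.3758 \cdot 10^{-5}$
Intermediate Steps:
$B{\left(l,o \right)} = o^{2}$
$\frac{1}{B{\left(96,-113 \right)} + \left(140 \cdot 72 + 4\right)} = \frac{1}{\left(-113\right)^{2} + \left(140 \cdot 72 + 4\right)} = \frac{1}{12769 + \left(10080 + 4\right)} = \frac{1}{12769 + 10084} = \frac{1}{22853}$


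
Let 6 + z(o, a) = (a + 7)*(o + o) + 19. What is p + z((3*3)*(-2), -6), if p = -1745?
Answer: -1768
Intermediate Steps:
z(o, a) = 13 + 2*o*(7 + a) (z(o, a) = -6 + ((a + 7)*(o + o) + 19) = -6 + ((7 + a)*(2*o) + 19) = -6 + (2*o*(7 + a) + 19) = -6 + (19 + 2*o*(7 + a)) = 13 + 2*o*(7 + a))
p + z((3*3)*(-2), -6) = -1745 + (13 + 14*((3*3)*(-2)) + 2*(-6)*((3*3)*(-2))) = -1745 + (13 + 14*(9*(-2)) + 2*(-6)*(9*(-2))) = -1745 + (13 + 14*(-18) + 2*(-6)*(-18)) = -1745 + (13 - 252 + 216) = -1745 - 23 = -1768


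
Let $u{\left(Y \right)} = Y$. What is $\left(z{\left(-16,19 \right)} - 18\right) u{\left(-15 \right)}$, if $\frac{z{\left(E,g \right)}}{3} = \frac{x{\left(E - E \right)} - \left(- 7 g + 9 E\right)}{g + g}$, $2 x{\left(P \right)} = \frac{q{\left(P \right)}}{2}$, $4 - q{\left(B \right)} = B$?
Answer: $- \frac{1125}{19} \approx -59.211$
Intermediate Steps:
$q{\left(B \right)} = 4 - B$
$x{\left(P \right)} = 1 - \frac{P}{4}$ ($x{\left(P \right)} = \frac{\left(4 - P\right) \frac{1}{2}}{2} = \frac{2 - \frac{P}{2}}{2} = 1 - \frac{P}{4}$)
$z{\left(E,g \right)} = \frac{3 \left(1 - 9 E + 7 g\right)}{2 g}$ ($z{\left(E,g \right)} = 3 \frac{\left(1 - \frac{E - E}{4}\right) - \left(- 7 g + 9 E\right)}{g + g} = 3 \frac{\left(1 - 0\right) - \left(- 7 g + 9 E\right)}{2 g} = 3 \left(\left(1 + 0\right) - \left(- 7 g + 9 E\right)\right) \frac{1}{2 g} = 3 \left(1 - \left(- 7 g + 9 E\right)\right) \frac{1}{2 g} = 3 \left(1 - 9 E + 7 g\right) \frac{1}{2 g} = 3 \frac{1 - 9 E + 7 g}{2 g} = \frac{3 \left(1 - 9 E + 7 g\right)}{2 g}$)
$\left(z{\left(-16,19 \right)} - 18\right) u{\left(-15 \right)} = \left(\frac{3 \left(1 - -144 + 7 \cdot 19\right)}{2 \cdot 19} - 18\right) \left(-15\right) = \left(\frac{3}{2} \cdot \frac{1}{19} \left(1 + 144 + 133\right) - 18\right) \left(-15\right) = \left(\frac{3}{2} \cdot \frac{1}{19} \cdot 278 - 18\right) \left(-15\right) = \left(\frac{417}{19} - 18\right) \left(-15\right) = \frac{75}{19} \left(-15\right) = - \frac{1125}{19}$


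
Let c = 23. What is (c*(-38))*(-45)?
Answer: 39330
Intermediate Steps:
(c*(-38))*(-45) = (23*(-38))*(-45) = -874*(-45) = 39330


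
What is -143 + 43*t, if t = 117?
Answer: 4888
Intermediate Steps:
-143 + 43*t = -143 + 43*117 = -143 + 5031 = 4888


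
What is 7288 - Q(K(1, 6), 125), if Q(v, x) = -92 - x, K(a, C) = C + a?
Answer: 7505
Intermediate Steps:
7288 - Q(K(1, 6), 125) = 7288 - (-92 - 1*125) = 7288 - (-92 - 125) = 7288 - 1*(-217) = 7288 + 217 = 7505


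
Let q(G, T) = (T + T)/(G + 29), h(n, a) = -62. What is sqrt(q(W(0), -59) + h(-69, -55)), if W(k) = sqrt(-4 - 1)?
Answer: sqrt(-62 - 118/(29 + I*sqrt(5))) ≈ 0.01919 + 8.1268*I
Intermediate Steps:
W(k) = I*sqrt(5) (W(k) = sqrt(-5) = I*sqrt(5))
q(G, T) = 2*T/(29 + G) (q(G, T) = (2*T)/(29 + G) = 2*T/(29 + G))
sqrt(q(W(0), -59) + h(-69, -55)) = sqrt(2*(-59)/(29 + I*sqrt(5)) - 62) = sqrt(-118/(29 + I*sqrt(5)) - 62) = sqrt(-62 - 118/(29 + I*sqrt(5)))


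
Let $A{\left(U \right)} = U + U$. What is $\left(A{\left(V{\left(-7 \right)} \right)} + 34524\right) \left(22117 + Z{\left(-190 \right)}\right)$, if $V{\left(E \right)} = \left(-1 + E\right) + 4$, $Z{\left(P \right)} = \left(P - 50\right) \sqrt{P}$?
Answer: $763390372 - 8283840 i \sqrt{190} \approx 7.6339 \cdot 10^{8} - 1.1418 \cdot 10^{8} i$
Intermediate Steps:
$Z{\left(P \right)} = \sqrt{P} \left(-50 + P\right)$ ($Z{\left(P \right)} = \left(P - 50\right) \sqrt{P} = \left(-50 + P\right) \sqrt{P} = \sqrt{P} \left(-50 + P\right)$)
$V{\left(E \right)} = 3 + E$
$A{\left(U \right)} = 2 U$
$\left(A{\left(V{\left(-7 \right)} \right)} + 34524\right) \left(22117 + Z{\left(-190 \right)}\right) = \left(2 \left(3 - 7\right) + 34524\right) \left(22117 + \sqrt{-190} \left(-50 - 190\right)\right) = \left(2 \left(-4\right) + 34524\right) \left(22117 + i \sqrt{190} \left(-240\right)\right) = \left(-8 + 34524\right) \left(22117 - 240 i \sqrt{190}\right) = 34516 \left(22117 - 240 i \sqrt{190}\right) = 763390372 - 8283840 i \sqrt{190}$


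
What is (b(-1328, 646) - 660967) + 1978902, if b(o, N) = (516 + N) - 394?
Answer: 1318703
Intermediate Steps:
b(o, N) = 122 + N
(b(-1328, 646) - 660967) + 1978902 = ((122 + 646) - 660967) + 1978902 = (768 - 660967) + 1978902 = -660199 + 1978902 = 1318703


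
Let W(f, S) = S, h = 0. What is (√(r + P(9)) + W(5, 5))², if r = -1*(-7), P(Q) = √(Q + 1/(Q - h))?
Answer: (15 + √3*√(21 + √82))²/9 ≈ 66.670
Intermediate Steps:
P(Q) = √(Q + 1/Q) (P(Q) = √(Q + 1/(Q - 1*0)) = √(Q + 1/(Q + 0)) = √(Q + 1/Q))
r = 7
(√(r + P(9)) + W(5, 5))² = (√(7 + √(9 + 1/9)) + 5)² = (√(7 + √(9 + ⅑)) + 5)² = (√(7 + √(82/9)) + 5)² = (√(7 + √82/3) + 5)² = (5 + √(7 + √82/3))²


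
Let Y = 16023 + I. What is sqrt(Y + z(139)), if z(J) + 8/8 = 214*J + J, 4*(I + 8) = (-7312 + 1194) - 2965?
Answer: sqrt(174513)/2 ≈ 208.87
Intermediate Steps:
I = -9115/4 (I = -8 + ((-7312 + 1194) - 2965)/4 = -8 + (-6118 - 2965)/4 = -8 + (1/4)*(-9083) = -8 - 9083/4 = -9115/4 ≈ -2278.8)
z(J) = -1 + 215*J (z(J) = -1 + (214*J + J) = -1 + 215*J)
Y = 54977/4 (Y = 16023 - 9115/4 = 54977/4 ≈ 13744.)
sqrt(Y + z(139)) = sqrt(54977/4 + (-1 + 215*139)) = sqrt(54977/4 + (-1 + 29885)) = sqrt(54977/4 + 29884) = sqrt(174513/4) = sqrt(174513)/2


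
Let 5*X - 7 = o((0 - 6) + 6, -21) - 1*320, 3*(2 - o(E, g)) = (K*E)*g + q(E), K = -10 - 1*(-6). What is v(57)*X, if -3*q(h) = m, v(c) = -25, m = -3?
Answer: 4670/3 ≈ 1556.7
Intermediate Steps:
q(h) = 1 (q(h) = -⅓*(-3) = 1)
K = -4 (K = -10 + 6 = -4)
o(E, g) = 5/3 + 4*E*g/3 (o(E, g) = 2 - ((-4*E)*g + 1)/3 = 2 - (-4*E*g + 1)/3 = 2 - (1 - 4*E*g)/3 = 2 + (-⅓ + 4*E*g/3) = 5/3 + 4*E*g/3)
X = -934/15 (X = 7/5 + ((5/3 + (4/3)*((0 - 6) + 6)*(-21)) - 1*320)/5 = 7/5 + ((5/3 + (4/3)*(-6 + 6)*(-21)) - 320)/5 = 7/5 + ((5/3 + (4/3)*0*(-21)) - 320)/5 = 7/5 + ((5/3 + 0) - 320)/5 = 7/5 + (5/3 - 320)/5 = 7/5 + (⅕)*(-955/3) = 7/5 - 191/3 = -934/15 ≈ -62.267)
v(57)*X = -25*(-934/15) = 4670/3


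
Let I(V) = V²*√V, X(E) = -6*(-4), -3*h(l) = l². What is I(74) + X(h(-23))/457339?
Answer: 24/457339 + 5476*√74 ≈ 47106.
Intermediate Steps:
h(l) = -l²/3
X(E) = 24
I(V) = V^(5/2)
I(74) + X(h(-23))/457339 = 74^(5/2) + 24/457339 = 5476*√74 + 24*(1/457339) = 5476*√74 + 24/457339 = 24/457339 + 5476*√74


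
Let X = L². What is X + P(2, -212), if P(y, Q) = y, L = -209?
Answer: 43683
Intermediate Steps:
X = 43681 (X = (-209)² = 43681)
X + P(2, -212) = 43681 + 2 = 43683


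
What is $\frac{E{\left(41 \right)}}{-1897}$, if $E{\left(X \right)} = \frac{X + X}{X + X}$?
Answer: $- \frac{1}{1897} \approx -0.00052715$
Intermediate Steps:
$E{\left(X \right)} = 1$ ($E{\left(X \right)} = \frac{2 X}{2 X} = 2 X \frac{1}{2 X} = 1$)
$\frac{E{\left(41 \right)}}{-1897} = 1 \frac{1}{-1897} = 1 \left(- \frac{1}{1897}\right) = - \frac{1}{1897}$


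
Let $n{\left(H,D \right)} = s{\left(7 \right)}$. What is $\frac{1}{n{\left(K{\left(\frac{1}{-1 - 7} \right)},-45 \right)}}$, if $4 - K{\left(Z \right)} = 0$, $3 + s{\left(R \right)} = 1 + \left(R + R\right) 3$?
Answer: $\frac{1}{40} \approx 0.025$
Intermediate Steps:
$s{\left(R \right)} = -2 + 6 R$ ($s{\left(R \right)} = -3 + \left(1 + \left(R + R\right) 3\right) = -3 + \left(1 + 2 R 3\right) = -3 + \left(1 + 6 R\right) = -2 + 6 R$)
$K{\left(Z \right)} = 4$ ($K{\left(Z \right)} = 4 - 0 = 4 + 0 = 4$)
$n{\left(H,D \right)} = 40$ ($n{\left(H,D \right)} = -2 + 6 \cdot 7 = -2 + 42 = 40$)
$\frac{1}{n{\left(K{\left(\frac{1}{-1 - 7} \right)},-45 \right)}} = \frac{1}{40}$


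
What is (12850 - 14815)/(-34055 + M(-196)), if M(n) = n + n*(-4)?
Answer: 1965/33467 ≈ 0.058715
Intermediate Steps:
M(n) = -3*n (M(n) = n - 4*n = -3*n)
(12850 - 14815)/(-34055 + M(-196)) = (12850 - 14815)/(-34055 - 3*(-196)) = -1965/(-34055 + 588) = -1965/(-33467) = -1965*(-1/33467) = 1965/33467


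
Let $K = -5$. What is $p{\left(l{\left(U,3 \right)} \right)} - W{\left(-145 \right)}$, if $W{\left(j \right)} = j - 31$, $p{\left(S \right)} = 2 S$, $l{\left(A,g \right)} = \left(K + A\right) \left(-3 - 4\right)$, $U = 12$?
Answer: $78$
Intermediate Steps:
$l{\left(A,g \right)} = 35 - 7 A$ ($l{\left(A,g \right)} = \left(-5 + A\right) \left(-3 - 4\right) = \left(-5 + A\right) \left(-7\right) = 35 - 7 A$)
$W{\left(j \right)} = -31 + j$
$p{\left(l{\left(U,3 \right)} \right)} - W{\left(-145 \right)} = 2 \left(35 - 84\right) - \left(-31 - 145\right) = 2 \left(35 - 84\right) - -176 = 2 \left(-49\right) + 176 = -98 + 176 = 78$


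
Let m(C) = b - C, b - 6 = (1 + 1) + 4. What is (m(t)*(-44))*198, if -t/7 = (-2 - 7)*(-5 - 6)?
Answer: -6141960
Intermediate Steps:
t = -693 (t = -7*(-2 - 7)*(-5 - 6) = -(-63)*(-11) = -7*99 = -693)
b = 12 (b = 6 + ((1 + 1) + 4) = 6 + (2 + 4) = 6 + 6 = 12)
m(C) = 12 - C
(m(t)*(-44))*198 = ((12 - 1*(-693))*(-44))*198 = ((12 + 693)*(-44))*198 = (705*(-44))*198 = -31020*198 = -6141960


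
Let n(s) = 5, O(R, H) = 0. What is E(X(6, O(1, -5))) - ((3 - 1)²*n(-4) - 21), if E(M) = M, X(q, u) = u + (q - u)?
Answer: 7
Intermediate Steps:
X(q, u) = q
E(X(6, O(1, -5))) - ((3 - 1)²*n(-4) - 21) = 6 - ((3 - 1)²*5 - 21) = 6 - (2²*5 - 21) = 6 - (4*5 - 21) = 6 - (20 - 21) = 6 - 1*(-1) = 6 + 1 = 7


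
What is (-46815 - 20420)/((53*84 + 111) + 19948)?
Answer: -67235/24511 ≈ -2.7431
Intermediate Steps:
(-46815 - 20420)/((53*84 + 111) + 19948) = -67235/((4452 + 111) + 19948) = -67235/(4563 + 19948) = -67235/24511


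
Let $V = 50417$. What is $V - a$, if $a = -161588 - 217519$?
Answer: $429524$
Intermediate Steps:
$a = -379107$ ($a = -161588 - 217519 = -379107$)
$V - a = 50417 - -379107 = 50417 + 379107 = 429524$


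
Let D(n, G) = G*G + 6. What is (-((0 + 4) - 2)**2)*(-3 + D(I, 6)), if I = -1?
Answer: -156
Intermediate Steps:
D(n, G) = 6 + G**2 (D(n, G) = G**2 + 6 = 6 + G**2)
(-((0 + 4) - 2)**2)*(-3 + D(I, 6)) = (-((0 + 4) - 2)**2)*(-3 + (6 + 6**2)) = (-(4 - 2)**2)*(-3 + (6 + 36)) = (-1*2**2)*(-3 + 42) = -1*4*39 = -4*39 = -156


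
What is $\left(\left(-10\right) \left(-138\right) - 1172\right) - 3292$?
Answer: $-3084$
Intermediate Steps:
$\left(\left(-10\right) \left(-138\right) - 1172\right) - 3292 = \left(1380 - 1172\right) - 3292 = 208 - 3292 = -3084$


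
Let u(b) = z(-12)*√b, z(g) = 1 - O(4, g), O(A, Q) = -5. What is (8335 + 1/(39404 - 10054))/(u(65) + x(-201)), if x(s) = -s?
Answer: 16390360817/372363450 - 244632251*√65/186181725 ≈ 33.424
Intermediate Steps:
z(g) = 6 (z(g) = 1 - 1*(-5) = 1 + 5 = 6)
u(b) = 6*√b
(8335 + 1/(39404 - 10054))/(u(65) + x(-201)) = (8335 + 1/(39404 - 10054))/(6*√65 - 1*(-201)) = (8335 + 1/29350)/(6*√65 + 201) = (8335 + 1/29350)/(201 + 6*√65) = 244632251/(29350*(201 + 6*√65))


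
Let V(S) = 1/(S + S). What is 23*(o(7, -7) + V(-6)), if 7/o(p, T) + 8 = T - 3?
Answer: -391/36 ≈ -10.861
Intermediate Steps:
V(S) = 1/(2*S)
o(p, T) = 7/(-11 + T) (o(p, T) = 7/(-8 + (T - 3)) = 7/(-8 + (-3 + T)) = 7/(-11 + T))
23*(o(7, -7) + V(-6)) = 23*(7/(-11 - 7) + (½)/(-6)) = 23*(7/(-18) + (½)*(-⅙)) = 23*(7*(-1/18) - 1/12) = 23*(-7/18 - 1/12) = 23*(-17/36) = -391/36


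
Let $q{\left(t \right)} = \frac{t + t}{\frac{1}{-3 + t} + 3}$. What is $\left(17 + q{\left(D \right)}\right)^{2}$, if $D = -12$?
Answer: $\frac{9409}{121} \approx 77.76$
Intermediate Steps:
$q{\left(t \right)} = \frac{2 t}{3 + \frac{1}{-3 + t}}$
$\left(17 + q{\left(D \right)}\right)^{2} = \left(17 + 2 \left(-12\right) \frac{1}{-8 + 3 \left(-12\right)} \left(-3 - 12\right)\right)^{2} = \left(17 + 2 \left(-12\right) \frac{1}{-8 - 36} \left(-15\right)\right)^{2} = \left(17 + 2 \left(-12\right) \frac{1}{-44} \left(-15\right)\right)^{2} = \left(17 + 2 \left(-12\right) \left(- \frac{1}{44}\right) \left(-15\right)\right)^{2} = \left(17 - \frac{90}{11}\right)^{2} = \left(\frac{97}{11}\right)^{2} = \frac{9409}{121}$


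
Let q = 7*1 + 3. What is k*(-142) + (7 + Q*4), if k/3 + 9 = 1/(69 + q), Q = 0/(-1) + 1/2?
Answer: 303171/79 ≈ 3837.6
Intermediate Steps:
Q = ½ (Q = 0*(-1) + 1*(½) = 0 + ½ = ½ ≈ 0.50000)
q = 10 (q = 7 + 3 = 10)
k = -2130/79 (k = -27 + 3/(69 + 10) = -27 + 3/79 = -2130/79 ≈ -26.962)
k*(-142) + (7 + Q*4) = -2130/79*(-142) + (7 + (½)*4) = 302460/79 + (7 + 2) = 302460/79 + 9 = 303171/79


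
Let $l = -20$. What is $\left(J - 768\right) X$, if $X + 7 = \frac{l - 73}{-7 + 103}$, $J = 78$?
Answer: $\frac{87975}{16} \approx 5498.4$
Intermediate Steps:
$X = - \frac{255}{32}$ ($X = -7 + \frac{-20 - 73}{-7 + 103} = -7 - \frac{93}{96} = -7 - \frac{31}{32} = - \frac{255}{32} \approx -7.9688$)
$\left(J - 768\right) X = \left(78 - 768\right) \left(- \frac{255}{32}\right) = \left(-690\right) \left(- \frac{255}{32}\right) = \frac{87975}{16}$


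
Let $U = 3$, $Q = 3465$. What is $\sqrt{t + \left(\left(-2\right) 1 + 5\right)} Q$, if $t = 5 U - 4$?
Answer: $3465 \sqrt{14} \approx 12965.0$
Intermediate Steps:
$t = 11$ ($t = 5 \cdot 3 - 4 = 15 - 4 = 11$)
$\sqrt{t + \left(\left(-2\right) 1 + 5\right)} Q = \sqrt{11 + \left(\left(-2\right) 1 + 5\right)} 3465 = \sqrt{11 + \left(-2 + 5\right)} 3465 = \sqrt{11 + 3} \cdot 3465 = \sqrt{14} \cdot 3465 = 3465 \sqrt{14}$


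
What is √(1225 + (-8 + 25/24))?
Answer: √175398/12 ≈ 34.900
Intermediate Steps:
√(1225 + (-8 + 25/24)) = √(1225 - 167/24) = √(29233/24) = √175398/12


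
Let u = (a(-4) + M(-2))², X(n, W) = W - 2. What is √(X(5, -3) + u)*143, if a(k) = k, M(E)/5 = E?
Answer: 143*√191 ≈ 1976.3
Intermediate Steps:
M(E) = 5*E
X(n, W) = -2 + W
u = 196 (u = (-4 + 5*(-2))² = (-4 - 10)² = (-14)² = 196)
√(X(5, -3) + u)*143 = √((-2 - 3) + 196)*143 = √(-5 + 196)*143 = √191*143 = 143*√191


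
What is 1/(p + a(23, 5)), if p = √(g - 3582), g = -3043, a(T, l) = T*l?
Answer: 23/3970 - I*√265/3970 ≈ 0.0057935 - 0.0041005*I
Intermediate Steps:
p = 5*I*√265 (p = √(-3043 - 3582) = √(-6625) = 5*I*√265 ≈ 81.394*I)
1/(p + a(23, 5)) = 1/(5*I*√265 + 23*5) = 1/(5*I*√265 + 115) = 1/(115 + 5*I*√265)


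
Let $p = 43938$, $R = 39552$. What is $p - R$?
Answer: $4386$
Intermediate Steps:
$p - R = 43938 - 39552 = 4386$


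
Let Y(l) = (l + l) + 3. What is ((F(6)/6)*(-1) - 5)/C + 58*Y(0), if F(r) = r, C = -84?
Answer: 2437/14 ≈ 174.07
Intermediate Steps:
Y(l) = 3 + 2*l (Y(l) = 2*l + 3 = 3 + 2*l)
((F(6)/6)*(-1) - 5)/C + 58*Y(0) = ((6/6)*(-1) - 5)/(-84) + 58*(3 + 2*0) = ((6*(⅙))*(-1) - 5)*(-1/84) + 58*(3 + 0) = (1*(-1) - 5)*(-1/84) + 58*3 = (-1 - 5)*(-1/84) + 174 = -6*(-1/84) + 174 = 1/14 + 174 = 2437/14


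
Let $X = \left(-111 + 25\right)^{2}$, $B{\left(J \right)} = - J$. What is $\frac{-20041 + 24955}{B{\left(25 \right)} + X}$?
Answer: $\frac{2}{3} \approx 0.66667$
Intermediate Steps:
$X = 7396$ ($X = \left(-86\right)^{2} = 7396$)
$\frac{-20041 + 24955}{B{\left(25 \right)} + X} = \frac{-20041 + 24955}{\left(-1\right) 25 + 7396} = \frac{4914}{-25 + 7396} = \frac{4914}{7371} = 4914 \cdot \frac{1}{7371} = \frac{2}{3}$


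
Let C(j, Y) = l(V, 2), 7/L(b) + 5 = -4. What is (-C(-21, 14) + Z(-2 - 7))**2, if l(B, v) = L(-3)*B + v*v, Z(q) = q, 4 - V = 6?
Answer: 17161/81 ≈ 211.86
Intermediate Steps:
V = -2 (V = 4 - 1*6 = 4 - 6 = -2)
L(b) = -7/9 (L(b) = 7/(-5 - 4) = 7/(-9) = 7*(-1/9) = -7/9)
l(B, v) = v**2 - 7*B/9 (l(B, v) = -7*B/9 + v*v = -7*B/9 + v**2 = v**2 - 7*B/9)
C(j, Y) = 50/9 (C(j, Y) = 2**2 - 7/9*(-2) = 4 + 14/9 = 50/9)
(-C(-21, 14) + Z(-2 - 7))**2 = (-1*50/9 + (-2 - 7))**2 = (-50/9 - 9)**2 = (-131/9)**2 = 17161/81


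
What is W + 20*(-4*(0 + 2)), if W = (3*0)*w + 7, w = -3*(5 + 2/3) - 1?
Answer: -153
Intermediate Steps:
w = -18 (w = -3*(5 + 2*(⅓)) - 1 = -3*(5 + ⅔) - 1 = -3*17/3 - 1 = -17 - 1 = -18)
W = 7 (W = (3*0)*(-18) + 7 = 0*(-18) + 7 = 0 + 7 = 7)
W + 20*(-4*(0 + 2)) = 7 + 20*(-4*(0 + 2)) = 7 + 20*(-4*2) = 7 + 20*(-8) = 7 - 160 = -153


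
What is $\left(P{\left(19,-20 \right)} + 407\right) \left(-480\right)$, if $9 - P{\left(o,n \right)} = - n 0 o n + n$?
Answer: $-209280$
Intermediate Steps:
$P{\left(o,n \right)} = 9 - n$ ($P{\left(o,n \right)} = 9 - \left(- n 0 o n + n\right) = 9 - \left(0 o n + n\right) = 9 - \left(0 n + n\right) = 9 - \left(0 + n\right) = 9 - n$)
$\left(P{\left(19,-20 \right)} + 407\right) \left(-480\right) = \left(\left(9 - -20\right) + 407\right) \left(-480\right) = \left(\left(9 + 20\right) + 407\right) \left(-480\right) = \left(29 + 407\right) \left(-480\right) = 436 \left(-480\right) = -209280$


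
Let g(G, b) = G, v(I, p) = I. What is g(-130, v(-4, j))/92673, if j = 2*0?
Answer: -130/92673 ≈ -0.0014028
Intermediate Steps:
j = 0
g(-130, v(-4, j))/92673 = -130/92673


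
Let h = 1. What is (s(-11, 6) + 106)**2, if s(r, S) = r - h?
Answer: 8836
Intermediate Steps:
s(r, S) = -1 + r (s(r, S) = r - 1*1 = r - 1 = -1 + r)
(s(-11, 6) + 106)**2 = ((-1 - 11) + 106)**2 = (-12 + 106)**2 = 94**2 = 8836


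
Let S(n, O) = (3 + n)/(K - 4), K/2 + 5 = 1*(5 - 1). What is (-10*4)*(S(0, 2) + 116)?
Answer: -4620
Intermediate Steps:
K = -2 (K = -10 + 2*(1*(5 - 1)) = -10 + 2*(1*4) = -10 + 2*4 = -10 + 8 = -2)
S(n, O) = -1/2 - n/6 (S(n, O) = (3 + n)/(-2 - 4) = (3 + n)/(-6) = (3 + n)*(-1/6) = -1/2 - n/6)
(-10*4)*(S(0, 2) + 116) = (-10*4)*((-1/2 - 1/6*0) + 116) = -40*((-1/2 + 0) + 116) = -40*(-1/2 + 116) = -40*231/2 = -4620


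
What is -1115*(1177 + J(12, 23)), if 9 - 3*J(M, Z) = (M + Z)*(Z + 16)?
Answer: -808375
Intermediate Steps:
J(M, Z) = 3 - (16 + Z)*(M + Z)/3 (J(M, Z) = 3 - (M + Z)*(Z + 16)/3 = 3 - (M + Z)*(16 + Z)/3 = 3 - (16 + Z)*(M + Z)/3)
-1115*(1177 + J(12, 23)) = -1115*(1177 + (3 - 16/3*12 - 16/3*23 - 1/3*23**2 - 1/3*12*23)) = -1115*(1177 + (3 - 64 - 368/3 - 1/3*529 - 92)) = -1115*(1177 + (3 - 64 - 368/3 - 529/3 - 92)) = -1115*(1177 - 452) = -1115*725 = -808375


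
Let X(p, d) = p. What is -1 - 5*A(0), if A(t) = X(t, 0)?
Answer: -1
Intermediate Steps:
A(t) = t
-1 - 5*A(0) = -1 - 5*0 = -1 + 0 = -1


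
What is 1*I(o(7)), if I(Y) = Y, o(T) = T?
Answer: 7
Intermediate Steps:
1*I(o(7)) = 1*7 = 7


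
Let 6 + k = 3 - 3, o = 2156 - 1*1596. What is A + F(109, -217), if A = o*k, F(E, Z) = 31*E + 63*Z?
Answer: -13652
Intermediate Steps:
o = 560 (o = 2156 - 1596 = 560)
k = -6 (k = -6 + (3 - 3) = -6 + 0 = -6)
A = -3360 (A = 560*(-6) = -3360)
A + F(109, -217) = -3360 + (31*109 + 63*(-217)) = -3360 + (3379 - 13671) = -3360 - 10292 = -13652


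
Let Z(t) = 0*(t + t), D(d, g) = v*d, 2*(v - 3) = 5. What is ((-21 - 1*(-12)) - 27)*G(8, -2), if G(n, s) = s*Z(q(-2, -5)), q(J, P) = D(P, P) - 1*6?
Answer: 0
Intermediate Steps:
v = 11/2 (v = 3 + (1/2)*5 = 3 + 5/2 = 11/2 ≈ 5.5000)
D(d, g) = 11*d/2
q(J, P) = -6 + 11*P/2 (q(J, P) = 11*P/2 - 1*6 = 11*P/2 - 6 = -6 + 11*P/2)
Z(t) = 0 (Z(t) = 0*(2*t) = 0)
G(n, s) = 0 (G(n, s) = s*0 = 0)
((-21 - 1*(-12)) - 27)*G(8, -2) = ((-21 - 1*(-12)) - 27)*0 = ((-21 + 12) - 27)*0 = (-9 - 27)*0 = -36*0 = 0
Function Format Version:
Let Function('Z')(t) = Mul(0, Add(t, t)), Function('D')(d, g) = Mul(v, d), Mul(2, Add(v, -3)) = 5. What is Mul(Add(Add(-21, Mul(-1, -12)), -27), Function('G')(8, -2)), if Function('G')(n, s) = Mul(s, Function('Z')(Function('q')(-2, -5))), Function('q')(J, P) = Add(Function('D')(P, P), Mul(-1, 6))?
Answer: 0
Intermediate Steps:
v = Rational(11, 2) (v = Add(3, Mul(Rational(1, 2), 5)) = Add(3, Rational(5, 2)) = Rational(11, 2) ≈ 5.5000)
Function('D')(d, g) = Mul(Rational(11, 2), d)
Function('q')(J, P) = Add(-6, Mul(Rational(11, 2), P)) (Function('q')(J, P) = Add(Mul(Rational(11, 2), P), Mul(-1, 6)) = Add(Mul(Rational(11, 2), P), -6) = Add(-6, Mul(Rational(11, 2), P)))
Function('Z')(t) = 0 (Function('Z')(t) = Mul(0, Mul(2, t)) = 0)
Function('G')(n, s) = 0 (Function('G')(n, s) = Mul(s, 0) = 0)
Mul(Add(Add(-21, Mul(-1, -12)), -27), Function('G')(8, -2)) = Mul(Add(Add(-21, Mul(-1, -12)), -27), 0) = Mul(Add(Add(-21, 12), -27), 0) = Mul(Add(-9, -27), 0) = Mul(-36, 0) = 0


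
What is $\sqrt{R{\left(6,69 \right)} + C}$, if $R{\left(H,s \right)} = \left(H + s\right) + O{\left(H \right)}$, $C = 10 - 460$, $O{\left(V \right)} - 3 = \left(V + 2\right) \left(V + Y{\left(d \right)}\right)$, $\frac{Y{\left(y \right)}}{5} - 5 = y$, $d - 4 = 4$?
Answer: $14$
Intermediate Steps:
$d = 8$ ($d = 4 + 4 = 8$)
$Y{\left(y \right)} = 25 + 5 y$
$O{\left(V \right)} = 3 + \left(2 + V\right) \left(65 + V\right)$ ($O{\left(V \right)} = 3 + \left(V + 2\right) \left(V + \left(25 + 5 \cdot 8\right)\right) = 3 + \left(2 + V\right) \left(V + \left(25 + 40\right)\right) = 3 + \left(2 + V\right) \left(V + 65\right) = 3 + \left(2 + V\right) \left(65 + V\right)$)
$C = -450$ ($C = 10 - 460 = -450$)
$R{\left(H,s \right)} = 133 + s + H^{2} + 68 H$ ($R{\left(H,s \right)} = \left(H + s\right) + \left(133 + H^{2} + 67 H\right) = 133 + s + H^{2} + 68 H$)
$\sqrt{R{\left(6,69 \right)} + C} = \sqrt{\left(133 + 69 + 6^{2} + 68 \cdot 6\right) - 450} = \sqrt{\left(133 + 69 + 36 + 408\right) - 450} = \sqrt{646 - 450} = \sqrt{196} = 14$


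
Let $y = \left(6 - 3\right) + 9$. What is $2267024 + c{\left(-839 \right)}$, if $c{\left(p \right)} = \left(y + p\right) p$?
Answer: $2960877$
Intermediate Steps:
$y = 12$ ($y = \left(6 - 3\right) + 9 = 3 + 9 = 12$)
$c{\left(p \right)} = p \left(12 + p\right)$ ($c{\left(p \right)} = \left(12 + p\right) p = p \left(12 + p\right)$)
$2267024 + c{\left(-839 \right)} = 2267024 - 839 \left(12 - 839\right) = 2267024 - -693853 = 2267024 + 693853 = 2960877$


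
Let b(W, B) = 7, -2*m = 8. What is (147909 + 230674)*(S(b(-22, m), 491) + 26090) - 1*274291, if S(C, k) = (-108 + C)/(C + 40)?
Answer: 464178703530/47 ≈ 9.8761e+9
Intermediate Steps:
m = -4 (m = -½*8 = -4)
S(C, k) = (-108 + C)/(40 + C)
(147909 + 230674)*(S(b(-22, m), 491) + 26090) - 1*274291 = (147909 + 230674)*((-108 + 7)/(40 + 7) + 26090) - 1*274291 = 378583*(-101/47 + 26090) - 274291 = 378583*(1226129/47) - 274291 = 464191595207/47 - 274291 = 464178703530/47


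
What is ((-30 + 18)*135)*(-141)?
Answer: 228420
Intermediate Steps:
((-30 + 18)*135)*(-141) = -12*135*(-141) = -1620*(-141) = 228420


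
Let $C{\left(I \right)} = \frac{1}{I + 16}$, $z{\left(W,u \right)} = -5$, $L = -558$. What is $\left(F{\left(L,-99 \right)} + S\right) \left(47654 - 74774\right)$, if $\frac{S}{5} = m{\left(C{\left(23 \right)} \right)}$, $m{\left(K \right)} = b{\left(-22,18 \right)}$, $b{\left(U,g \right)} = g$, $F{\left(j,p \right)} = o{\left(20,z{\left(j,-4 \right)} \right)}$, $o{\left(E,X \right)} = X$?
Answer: $-2305200$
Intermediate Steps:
$F{\left(j,p \right)} = -5$
$C{\left(I \right)} = \frac{1}{16 + I}$
$m{\left(K \right)} = 18$
$S = 90$ ($S = 5 \cdot 18 = 90$)
$\left(F{\left(L,-99 \right)} + S\right) \left(47654 - 74774\right) = \left(-5 + 90\right) \left(47654 - 74774\right) = 85 \left(-27120\right) = -2305200$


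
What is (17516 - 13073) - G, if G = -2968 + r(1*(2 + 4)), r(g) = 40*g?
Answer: 7171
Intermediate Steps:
G = -2728 (G = -2968 + 40*(1*(2 + 4)) = -2968 + 40*(1*6) = -2968 + 40*6 = -2968 + 240 = -2728)
(17516 - 13073) - G = (17516 - 13073) - 1*(-2728) = 4443 + 2728 = 7171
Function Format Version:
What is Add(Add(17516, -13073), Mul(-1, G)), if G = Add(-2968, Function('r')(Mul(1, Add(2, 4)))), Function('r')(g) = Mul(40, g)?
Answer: 7171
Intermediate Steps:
G = -2728 (G = Add(-2968, Mul(40, Mul(1, Add(2, 4)))) = Add(-2968, Mul(40, Mul(1, 6))) = Add(-2968, Mul(40, 6)) = Add(-2968, 240) = -2728)
Add(Add(17516, -13073), Mul(-1, G)) = Add(Add(17516, -13073), Mul(-1, -2728)) = Add(4443, 2728) = 7171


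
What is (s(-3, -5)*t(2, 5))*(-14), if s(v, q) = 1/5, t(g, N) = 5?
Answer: -14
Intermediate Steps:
s(v, q) = ⅕
(s(-3, -5)*t(2, 5))*(-14) = ((⅕)*5)*(-14) = 1*(-14) = -14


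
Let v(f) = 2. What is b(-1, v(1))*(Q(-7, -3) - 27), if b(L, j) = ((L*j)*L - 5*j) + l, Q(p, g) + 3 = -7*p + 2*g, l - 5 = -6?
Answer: -117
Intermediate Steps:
l = -1 (l = 5 - 6 = -1)
Q(p, g) = -3 - 7*p + 2*g (Q(p, g) = -3 + (-7*p + 2*g) = -3 - 7*p + 2*g)
b(L, j) = -1 - 5*j + j*L² (b(L, j) = ((L*j)*L - 5*j) - 1 = (j*L² - 5*j) - 1 = (-5*j + j*L²) - 1 = -1 - 5*j + j*L²)
b(-1, v(1))*(Q(-7, -3) - 27) = (-1 - 5*2 + 2*(-1)²)*((-3 - 7*(-7) + 2*(-3)) - 27) = (-1 - 10 + 2*1)*((-3 + 49 - 6) - 27) = (-1 - 10 + 2)*(40 - 27) = -9*13 = -117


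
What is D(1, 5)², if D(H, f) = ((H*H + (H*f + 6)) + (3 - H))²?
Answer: 38416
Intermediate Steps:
D(H, f) = (9 + H² - H + H*f)² (D(H, f) = ((H² + (6 + H*f)) + (3 - H))² = ((6 + H² + H*f) + (3 - H))² = (9 + H² - H + H*f)²)
D(1, 5)² = ((9 + 1² - 1*1 + 1*5)²)² = ((9 + 1 - 1 + 5)²)² = (14²)² = 196² = 38416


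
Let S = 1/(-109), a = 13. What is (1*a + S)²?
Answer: 2005056/11881 ≈ 168.76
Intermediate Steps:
S = -1/109 ≈ -0.0091743
(1*a + S)² = (1*13 - 1/109)² = (13 - 1/109)² = (1416/109)² = 2005056/11881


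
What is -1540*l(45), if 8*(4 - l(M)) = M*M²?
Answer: 35070805/2 ≈ 1.7535e+7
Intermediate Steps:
l(M) = 4 - M³/8 (l(M) = 4 - M*M²/8 = 4 - M³/8)
-1540*l(45) = -1540*(4 - ⅛*45³) = -1540*(4 - ⅛*91125) = -1540*(4 - 91125/8) = -1540*(-91093/8) = 35070805/2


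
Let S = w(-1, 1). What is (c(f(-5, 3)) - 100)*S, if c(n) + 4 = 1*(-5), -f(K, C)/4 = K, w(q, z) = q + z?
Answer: 0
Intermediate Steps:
f(K, C) = -4*K
c(n) = -9 (c(n) = -4 + 1*(-5) = -4 - 5 = -9)
S = 0 (S = -1 + 1 = 0)
(c(f(-5, 3)) - 100)*S = (-9 - 100)*0 = -109*0 = 0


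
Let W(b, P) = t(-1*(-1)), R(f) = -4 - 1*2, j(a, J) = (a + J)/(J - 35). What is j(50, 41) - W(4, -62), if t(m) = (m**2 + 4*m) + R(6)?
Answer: 97/6 ≈ 16.167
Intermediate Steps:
j(a, J) = (J + a)/(-35 + J)
R(f) = -6 (R(f) = -4 - 2 = -6)
t(m) = -6 + m**2 + 4*m (t(m) = (m**2 + 4*m) - 6 = -6 + m**2 + 4*m)
W(b, P) = -1 (W(b, P) = -6 + (-1*(-1))**2 + 4*(-1*(-1)) = -6 + 1**2 + 4*1 = -6 + 1 + 4 = -1)
j(50, 41) - W(4, -62) = (41 + 50)/(-35 + 41) - 1*(-1) = 91/6 + 1 = 97/6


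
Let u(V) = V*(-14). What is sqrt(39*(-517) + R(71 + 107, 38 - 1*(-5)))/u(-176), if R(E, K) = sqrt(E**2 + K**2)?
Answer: sqrt(-20163 + sqrt(33533))/2464 ≈ 0.057366*I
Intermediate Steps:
u(V) = -14*V
sqrt(39*(-517) + R(71 + 107, 38 - 1*(-5)))/u(-176) = sqrt(39*(-517) + sqrt((71 + 107)**2 + (38 - 1*(-5))**2))/((-14*(-176))) = sqrt(-20163 + sqrt(178**2 + (38 + 5)**2))/2464 = sqrt(-20163 + sqrt(31684 + 43**2))*(1/2464) = sqrt(-20163 + sqrt(31684 + 1849))*(1/2464) = sqrt(-20163 + sqrt(33533))*(1/2464) = sqrt(-20163 + sqrt(33533))/2464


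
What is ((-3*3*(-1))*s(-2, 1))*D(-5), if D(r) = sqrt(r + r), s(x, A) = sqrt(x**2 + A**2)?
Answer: 45*I*sqrt(2) ≈ 63.64*I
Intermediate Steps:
s(x, A) = sqrt(A**2 + x**2)
D(r) = sqrt(2)*sqrt(r) (D(r) = sqrt(2*r) = sqrt(2)*sqrt(r))
((-3*3*(-1))*s(-2, 1))*D(-5) = ((-3*3*(-1))*sqrt(1**2 + (-2)**2))*(sqrt(2)*sqrt(-5)) = ((-9*(-1))*sqrt(1 + 4))*(sqrt(2)*(I*sqrt(5))) = (9*sqrt(5))*(I*sqrt(10)) = 45*I*sqrt(2)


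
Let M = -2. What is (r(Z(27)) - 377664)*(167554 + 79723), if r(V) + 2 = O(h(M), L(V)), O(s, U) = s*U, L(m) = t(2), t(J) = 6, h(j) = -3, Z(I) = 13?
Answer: -93392566468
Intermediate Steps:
L(m) = 6
O(s, U) = U*s
r(V) = -20 (r(V) = -2 + 6*(-3) = -2 - 18 = -20)
(r(Z(27)) - 377664)*(167554 + 79723) = (-20 - 377664)*(167554 + 79723) = -377684*247277 = -93392566468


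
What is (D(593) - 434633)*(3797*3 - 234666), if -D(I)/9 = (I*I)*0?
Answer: 97042683075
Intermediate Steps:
D(I) = 0 (D(I) = -9*I*I*0 = -9*I²*0 = -9*0 = 0)
(D(593) - 434633)*(3797*3 - 234666) = (0 - 434633)*(3797*3 - 234666) = -434633*(11391 - 234666) = -434633*(-223275) = 97042683075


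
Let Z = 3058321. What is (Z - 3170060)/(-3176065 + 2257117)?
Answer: 111739/918948 ≈ 0.12159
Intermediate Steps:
(Z - 3170060)/(-3176065 + 2257117) = (3058321 - 3170060)/(-3176065 + 2257117) = -111739/(-918948) = -111739*(-1/918948) = 111739/918948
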